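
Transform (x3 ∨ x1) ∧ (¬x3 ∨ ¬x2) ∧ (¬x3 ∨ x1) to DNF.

(x3 ∨ x1) ∧ (¬x3 ∨ ¬x2) ∧ (¬x3 ∨ x1)
⇔ (x3 ∧ ¬x3 ∧ ¬x3) ∨ (x3 ∧ ¬x3 ∧ x1) ∨ (x3 ∧ ¬x2 ∧ ¬x3) ∨ (x3 ∧ ¬x2 ∧ x1) ∨ (x1 ∧ ¬x3 ∧ ¬x3) ∨ (x1 ∧ ¬x3 ∧ x1) ∨ (x1 ∧ ¬x2 ∧ ¬x3) ∨ (x1 ∧ ¬x2 ∧ x1)   [distribute ∧ over ∨]
⇔ (x1 ∧ ¬x3) ∨ (x1 ∧ ¬x2)   [simplify]

(x1 ∧ ¬x3) ∨ (x1 ∧ ¬x2)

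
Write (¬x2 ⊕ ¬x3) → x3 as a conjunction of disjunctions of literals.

x3 ∨ ¬x2

(¬x2 ⊕ ¬x3) → x3
≡ ¬(¬x2 ⊕ ¬x3) ∨ x3
≡ ¬((¬x2 ∨ ¬x3) ∧ ¬(¬x2 ∧ ¬x3)) ∨ x3
≡ ¬(¬x2 ∨ ¬x3) ∨ ¬¬(¬x2 ∧ ¬x3) ∨ x3
≡ (¬¬x2 ∧ ¬¬x3) ∨ ¬¬(¬x2 ∧ ¬x3) ∨ x3
≡ (x2 ∧ ¬¬x3) ∨ ¬¬(¬x2 ∧ ¬x3) ∨ x3
≡ (x2 ∧ x3) ∨ ¬¬(¬x2 ∧ ¬x3) ∨ x3
≡ (x2 ∧ x3) ∨ (¬x2 ∧ ¬x3) ∨ x3
≡ (x2 ∨ ¬x2 ∨ x3) ∧ (x2 ∨ ¬x3 ∨ x3) ∧ (x3 ∨ ¬x2 ∨ x3) ∧ (x3 ∨ ¬x3 ∨ x3)
≡ x3 ∨ ¬x2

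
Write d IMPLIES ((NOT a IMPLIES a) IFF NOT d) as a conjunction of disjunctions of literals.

d IMPLIES ((NOT a IMPLIES a) IFF NOT d)
= NOT d OR ((NOT a IMPLIES a) IFF NOT d)   [eliminate IMPLIES]
= NOT d OR (((NOT a IMPLIES a) IMPLIES NOT d) AND (NOT d IMPLIES (NOT a IMPLIES a)))   [eliminate IFF]
= NOT d OR ((NOT (NOT a IMPLIES a) OR NOT d) AND (NOT d IMPLIES (NOT a IMPLIES a)))   [eliminate IMPLIES]
= NOT d OR ((NOT (NOT NOT a OR a) OR NOT d) AND (NOT d IMPLIES (NOT a IMPLIES a)))   [eliminate IMPLIES]
= NOT d OR ((NOT (NOT NOT a OR a) OR NOT d) AND (NOT NOT d OR (NOT a IMPLIES a)))   [eliminate IMPLIES]
= NOT d OR ((NOT (NOT NOT a OR a) OR NOT d) AND (NOT NOT d OR NOT NOT a OR a))   [eliminate IMPLIES]
= NOT d OR (((NOT NOT NOT a AND NOT a) OR NOT d) AND (NOT NOT d OR NOT NOT a OR a))   [De Morgan]
= NOT d OR (((NOT a AND NOT a) OR NOT d) AND (NOT NOT d OR NOT NOT a OR a))   [double negation]
= NOT d OR (((NOT a AND NOT a) OR NOT d) AND (d OR NOT NOT a OR a))   [double negation]
= NOT d OR (((NOT a AND NOT a) OR NOT d) AND (d OR a OR a))   [double negation]
= (NOT d OR NOT a OR NOT d) AND (NOT d OR NOT a OR NOT d) AND (NOT d OR d OR a OR a)   [distribute OR over AND]
= NOT d OR NOT a   [simplify]

NOT d OR NOT a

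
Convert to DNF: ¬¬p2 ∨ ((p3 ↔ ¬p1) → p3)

p2 ∨ (¬p1 ∧ ¬p3) ∨ p3

¬¬p2 ∨ ((p3 ↔ ¬p1) → p3)
⇔ ¬¬p2 ∨ ¬(p3 ↔ ¬p1) ∨ p3   [eliminate →]
⇔ ¬¬p2 ∨ ¬((p3 → ¬p1) ∧ (¬p1 → p3)) ∨ p3   [eliminate ↔]
⇔ ¬¬p2 ∨ ¬((¬p3 ∨ ¬p1) ∧ (¬p1 → p3)) ∨ p3   [eliminate →]
⇔ ¬¬p2 ∨ ¬((¬p3 ∨ ¬p1) ∧ (¬¬p1 ∨ p3)) ∨ p3   [eliminate →]
⇔ p2 ∨ ¬((¬p3 ∨ ¬p1) ∧ (¬¬p1 ∨ p3)) ∨ p3   [double negation]
⇔ p2 ∨ ¬(¬p3 ∨ ¬p1) ∨ ¬(¬¬p1 ∨ p3) ∨ p3   [De Morgan]
⇔ p2 ∨ (¬¬p3 ∧ ¬¬p1) ∨ ¬(¬¬p1 ∨ p3) ∨ p3   [De Morgan]
⇔ p2 ∨ (p3 ∧ ¬¬p1) ∨ ¬(¬¬p1 ∨ p3) ∨ p3   [double negation]
⇔ p2 ∨ (p3 ∧ p1) ∨ ¬(¬¬p1 ∨ p3) ∨ p3   [double negation]
⇔ p2 ∨ (p3 ∧ p1) ∨ (¬¬¬p1 ∧ ¬p3) ∨ p3   [De Morgan]
⇔ p2 ∨ (p3 ∧ p1) ∨ (¬p1 ∧ ¬p3) ∨ p3   [double negation]
⇔ p2 ∨ (¬p1 ∧ ¬p3) ∨ p3   [simplify]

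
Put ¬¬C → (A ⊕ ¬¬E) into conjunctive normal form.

(¬C ∨ A ∨ E) ∧ (¬C ∨ ¬A ∨ ¬E)

¬¬C → (A ⊕ ¬¬E)
= ¬¬¬C ∨ (A ⊕ ¬¬E)
= ¬¬¬C ∨ ((A ∨ ¬¬E) ∧ ¬(A ∧ ¬¬E))
= ¬C ∨ ((A ∨ ¬¬E) ∧ ¬(A ∧ ¬¬E))
= ¬C ∨ ((A ∨ E) ∧ ¬(A ∧ ¬¬E))
= ¬C ∨ ((A ∨ E) ∧ (¬A ∨ ¬¬¬E))
= ¬C ∨ ((A ∨ E) ∧ (¬A ∨ ¬E))
= (¬C ∨ A ∨ E) ∧ (¬C ∨ ¬A ∨ ¬E)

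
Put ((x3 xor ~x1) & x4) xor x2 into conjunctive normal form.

(x3 | ~x1 | x2) & (~x3 | x1 | x2) & (x4 | x2) & (~x3 | ~x1 | ~x4 | ~x2) & (x1 | x3 | ~x4 | ~x2)

((x3 xor ~x1) & x4) xor x2
= (((x3 xor ~x1) & x4) | x2) & ~((x3 xor ~x1) & x4 & x2)   [expand xor]
= (((x3 | ~x1) & ~(x3 & ~x1) & x4) | x2) & ~((x3 xor ~x1) & x4 & x2)   [expand xor]
= (((x3 | ~x1) & ~(x3 & ~x1) & x4) | x2) & ~((x3 | ~x1) & ~(x3 & ~x1) & x4 & x2)   [expand xor]
= (((x3 | ~x1) & (~x3 | ~~x1) & x4) | x2) & ~((x3 | ~x1) & ~(x3 & ~x1) & x4 & x2)   [De Morgan]
= (((x3 | ~x1) & (~x3 | x1) & x4) | x2) & ~((x3 | ~x1) & ~(x3 & ~x1) & x4 & x2)   [double negation]
= (((x3 | ~x1) & (~x3 | x1) & x4) | x2) & (~(x3 | ~x1) | ~~(x3 & ~x1) | ~x4 | ~x2)   [De Morgan]
= (((x3 | ~x1) & (~x3 | x1) & x4) | x2) & ((~x3 & ~~x1) | ~~(x3 & ~x1) | ~x4 | ~x2)   [De Morgan]
= (((x3 | ~x1) & (~x3 | x1) & x4) | x2) & ((~x3 & x1) | ~~(x3 & ~x1) | ~x4 | ~x2)   [double negation]
= (((x3 | ~x1) & (~x3 | x1) & x4) | x2) & ((~x3 & x1) | (x3 & ~x1) | ~x4 | ~x2)   [double negation]
= (x3 | ~x1 | x2) & (~x3 | x1 | x2) & (x4 | x2) & (~x3 | x3 | ~x4 | ~x2) & (~x3 | ~x1 | ~x4 | ~x2) & (x1 | x3 | ~x4 | ~x2) & (x1 | ~x1 | ~x4 | ~x2)   [distribute | over &]
= (x3 | ~x1 | x2) & (~x3 | x1 | x2) & (x4 | x2) & (~x3 | ~x1 | ~x4 | ~x2) & (x1 | x3 | ~x4 | ~x2)   [simplify]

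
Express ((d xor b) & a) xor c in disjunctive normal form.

((d xor b) & a) xor c
≡ ((d xor b) & a & ~c) | (~((d xor b) & a) & c)   [expand xor]
≡ (((d & ~b) | (~d & b)) & a & ~c) | (~((d xor b) & a) & c)   [expand xor]
≡ (((d & ~b) | (~d & b)) & a & ~c) | (~(((d & ~b) | (~d & b)) & a) & c)   [expand xor]
≡ (((d & ~b) | (~d & b)) & a & ~c) | ((~((d & ~b) | (~d & b)) | ~a) & c)   [De Morgan]
≡ (((d & ~b) | (~d & b)) & a & ~c) | (((~(d & ~b) & ~(~d & b)) | ~a) & c)   [De Morgan]
≡ (((d & ~b) | (~d & b)) & a & ~c) | ((((~d | ~~b) & ~(~d & b)) | ~a) & c)   [De Morgan]
≡ (((d & ~b) | (~d & b)) & a & ~c) | ((((~d | b) & ~(~d & b)) | ~a) & c)   [double negation]
≡ (((d & ~b) | (~d & b)) & a & ~c) | ((((~d | b) & (~~d | ~b)) | ~a) & c)   [De Morgan]
≡ (((d & ~b) | (~d & b)) & a & ~c) | ((((~d | b) & (d | ~b)) | ~a) & c)   [double negation]
≡ (d & ~b & a & ~c) | (~d & b & a & ~c) | (~d & d & c) | (~d & ~b & c) | (b & d & c) | (b & ~b & c) | (~a & c)   [distribute & over |]
≡ (d & ~b & a & ~c) | (~d & b & a & ~c) | (~d & ~b & c) | (b & d & c) | (~a & c)   [simplify]

(d & ~b & a & ~c) | (~d & b & a & ~c) | (~d & ~b & c) | (b & d & c) | (~a & c)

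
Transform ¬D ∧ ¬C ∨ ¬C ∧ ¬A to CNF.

(¬D ∨ ¬A) ∧ ¬C

¬D ∧ ¬C ∨ ¬C ∧ ¬A
≡ (¬D ∨ ¬C) ∧ (¬D ∨ ¬A) ∧ (¬C ∨ ¬C) ∧ (¬C ∨ ¬A)   — distribute ∨ over ∧
≡ (¬D ∨ ¬A) ∧ ¬C   — simplify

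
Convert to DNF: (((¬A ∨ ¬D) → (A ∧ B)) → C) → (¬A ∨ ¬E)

(((¬A ∨ ¬D) → (A ∧ B)) → C) → (¬A ∨ ¬E)
⇔ ¬(((¬A ∨ ¬D) → (A ∧ B)) → C) ∨ ¬A ∨ ¬E   [eliminate →]
⇔ ¬(¬((¬A ∨ ¬D) → (A ∧ B)) ∨ C) ∨ ¬A ∨ ¬E   [eliminate →]
⇔ ¬(¬(¬(¬A ∨ ¬D) ∨ (A ∧ B)) ∨ C) ∨ ¬A ∨ ¬E   [eliminate →]
⇔ (¬¬(¬(¬A ∨ ¬D) ∨ (A ∧ B)) ∧ ¬C) ∨ ¬A ∨ ¬E   [De Morgan]
⇔ ((¬(¬A ∨ ¬D) ∨ (A ∧ B)) ∧ ¬C) ∨ ¬A ∨ ¬E   [double negation]
⇔ (((¬¬A ∧ ¬¬D) ∨ (A ∧ B)) ∧ ¬C) ∨ ¬A ∨ ¬E   [De Morgan]
⇔ (((A ∧ ¬¬D) ∨ (A ∧ B)) ∧ ¬C) ∨ ¬A ∨ ¬E   [double negation]
⇔ (((A ∧ D) ∨ (A ∧ B)) ∧ ¬C) ∨ ¬A ∨ ¬E   [double negation]
⇔ (A ∧ D ∧ ¬C) ∨ (A ∧ B ∧ ¬C) ∨ ¬A ∨ ¬E   [distribute ∧ over ∨]

(A ∧ D ∧ ¬C) ∨ (A ∧ B ∧ ¬C) ∨ ¬A ∨ ¬E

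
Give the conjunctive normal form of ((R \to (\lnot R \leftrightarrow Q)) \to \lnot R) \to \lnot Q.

(\lnot R \lor \lnot Q) \land (R \lor \lnot Q)

((R \to (\lnot R \leftrightarrow Q)) \to \lnot R) \to \lnot Q
= \lnot ((R \to (\lnot R \leftrightarrow Q)) \to \lnot R) \lor \lnot Q   [eliminate \to]
= \lnot (\lnot (R \to (\lnot R \leftrightarrow Q)) \lor \lnot R) \lor \lnot Q   [eliminate \to]
= \lnot (\lnot (\lnot R \lor (\lnot R \leftrightarrow Q)) \lor \lnot R) \lor \lnot Q   [eliminate \to]
= \lnot (\lnot (\lnot R \lor (\lnot R \to Q) \land (Q \to \lnot R)) \lor \lnot R) \lor \lnot Q   [eliminate \leftrightarrow]
= \lnot (\lnot (\lnot R \lor (\lnot \lnot R \lor Q) \land (Q \to \lnot R)) \lor \lnot R) \lor \lnot Q   [eliminate \to]
= \lnot (\lnot (\lnot R \lor (\lnot \lnot R \lor Q) \land (\lnot Q \lor \lnot R)) \lor \lnot R) \lor \lnot Q   [eliminate \to]
= \lnot \lnot (\lnot R \lor (\lnot \lnot R \lor Q) \land (\lnot Q \lor \lnot R)) \land \lnot \lnot R \lor \lnot Q   [De Morgan]
= (\lnot R \lor (\lnot \lnot R \lor Q) \land (\lnot Q \lor \lnot R)) \land \lnot \lnot R \lor \lnot Q   [double negation]
= (\lnot R \lor (R \lor Q) \land (\lnot Q \lor \lnot R)) \land \lnot \lnot R \lor \lnot Q   [double negation]
= (\lnot R \lor (R \lor Q) \land (\lnot Q \lor \lnot R)) \land R \lor \lnot Q   [double negation]
= (\lnot R \lor R \lor Q \lor \lnot Q) \land (\lnot R \lor \lnot Q \lor \lnot R \lor \lnot Q) \land (R \lor \lnot Q)   [distribute \lor over \land]
= (\lnot R \lor \lnot Q) \land (R \lor \lnot Q)   [simplify]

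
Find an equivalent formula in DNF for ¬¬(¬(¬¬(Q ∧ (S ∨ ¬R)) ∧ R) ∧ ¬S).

(¬Q ∧ ¬S) ∨ (¬S ∧ R) ∨ (¬R ∧ ¬S)

¬¬(¬(¬¬(Q ∧ (S ∨ ¬R)) ∧ R) ∧ ¬S)
≡ ¬(¬¬(Q ∧ (S ∨ ¬R)) ∧ R) ∧ ¬S   [double negation]
≡ (¬¬¬(Q ∧ (S ∨ ¬R)) ∨ ¬R) ∧ ¬S   [De Morgan]
≡ (¬(Q ∧ (S ∨ ¬R)) ∨ ¬R) ∧ ¬S   [double negation]
≡ (¬Q ∨ ¬(S ∨ ¬R) ∨ ¬R) ∧ ¬S   [De Morgan]
≡ (¬Q ∨ (¬S ∧ ¬¬R) ∨ ¬R) ∧ ¬S   [De Morgan]
≡ (¬Q ∨ (¬S ∧ R) ∨ ¬R) ∧ ¬S   [double negation]
≡ (¬Q ∧ ¬S) ∨ (¬S ∧ R ∧ ¬S) ∨ (¬R ∧ ¬S)   [distribute ∧ over ∨]
≡ (¬Q ∧ ¬S) ∨ (¬S ∧ R) ∨ (¬R ∧ ¬S)   [simplify]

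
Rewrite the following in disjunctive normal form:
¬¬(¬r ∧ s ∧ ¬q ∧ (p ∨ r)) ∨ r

¬r ∧ s ∧ ¬q ∧ p ∨ r

¬¬(¬r ∧ s ∧ ¬q ∧ (p ∨ r)) ∨ r
= ¬r ∧ s ∧ ¬q ∧ (p ∨ r) ∨ r
= ¬r ∧ s ∧ ¬q ∧ p ∨ ¬r ∧ s ∧ ¬q ∧ r ∨ r
= ¬r ∧ s ∧ ¬q ∧ p ∨ r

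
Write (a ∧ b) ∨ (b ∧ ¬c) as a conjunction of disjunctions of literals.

(a ∧ b) ∨ (b ∧ ¬c)
≡ (a ∨ b) ∧ (a ∨ ¬c) ∧ (b ∨ b) ∧ (b ∨ ¬c)   [distribute ∨ over ∧]
≡ (a ∨ ¬c) ∧ b   [simplify]

(a ∨ ¬c) ∧ b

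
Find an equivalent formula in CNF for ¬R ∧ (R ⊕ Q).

¬R ∧ (R ⊕ Q)
≡ ¬R ∧ (R ∨ Q) ∧ ¬(R ∧ Q)   (expand ⊕)
≡ ¬R ∧ (R ∨ Q) ∧ (¬R ∨ ¬Q)   (De Morgan)
≡ ¬R ∧ (R ∨ Q)   (simplify)

¬R ∧ (R ∨ Q)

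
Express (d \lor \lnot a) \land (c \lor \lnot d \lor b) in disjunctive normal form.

(d \lor \lnot a) \land (c \lor \lnot d \lor b)
≡ (d \land c) \lor (d \land \lnot d) \lor (d \land b) \lor (\lnot a \land c) \lor (\lnot a \land \lnot d) \lor (\lnot a \land b)   [distribute \land over \lor]
≡ (d \land c) \lor (d \land b) \lor (\lnot a \land c) \lor (\lnot a \land \lnot d) \lor (\lnot a \land b)   [simplify]

(d \land c) \lor (d \land b) \lor (\lnot a \land c) \lor (\lnot a \land \lnot d) \lor (\lnot a \land b)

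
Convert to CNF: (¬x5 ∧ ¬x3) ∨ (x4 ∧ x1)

(¬x5 ∨ x4) ∧ (¬x5 ∨ x1) ∧ (¬x3 ∨ x4) ∧ (¬x3 ∨ x1)

(¬x5 ∧ ¬x3) ∨ (x4 ∧ x1)
= (¬x5 ∨ x4) ∧ (¬x5 ∨ x1) ∧ (¬x3 ∨ x4) ∧ (¬x3 ∨ x1)   [distribute ∨ over ∧]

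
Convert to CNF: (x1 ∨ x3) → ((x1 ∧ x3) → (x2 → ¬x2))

¬x1 ∨ ¬x3 ∨ ¬x2

(x1 ∨ x3) → ((x1 ∧ x3) → (x2 → ¬x2))
= ¬(x1 ∨ x3) ∨ ((x1 ∧ x3) → (x2 → ¬x2))   — eliminate →
= ¬(x1 ∨ x3) ∨ ¬(x1 ∧ x3) ∨ (x2 → ¬x2)   — eliminate →
= ¬(x1 ∨ x3) ∨ ¬(x1 ∧ x3) ∨ ¬x2 ∨ ¬x2   — eliminate →
= (¬x1 ∧ ¬x3) ∨ ¬(x1 ∧ x3) ∨ ¬x2 ∨ ¬x2   — De Morgan
= (¬x1 ∧ ¬x3) ∨ ¬x1 ∨ ¬x3 ∨ ¬x2 ∨ ¬x2   — De Morgan
= (¬x1 ∨ ¬x1 ∨ ¬x3 ∨ ¬x2 ∨ ¬x2) ∧ (¬x3 ∨ ¬x1 ∨ ¬x3 ∨ ¬x2 ∨ ¬x2)   — distribute ∨ over ∧
= ¬x1 ∨ ¬x3 ∨ ¬x2   — simplify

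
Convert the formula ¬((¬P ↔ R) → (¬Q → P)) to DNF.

R ∧ ¬P ∧ ¬Q

¬((¬P ↔ R) → (¬Q → P))
= ¬(¬(¬P ↔ R) ∨ (¬Q → P))   [eliminate →]
= ¬(¬((¬P → R) ∧ (R → ¬P)) ∨ (¬Q → P))   [eliminate ↔]
= ¬(¬((¬¬P ∨ R) ∧ (R → ¬P)) ∨ (¬Q → P))   [eliminate →]
= ¬(¬((¬¬P ∨ R) ∧ (¬R ∨ ¬P)) ∨ (¬Q → P))   [eliminate →]
= ¬(¬((¬¬P ∨ R) ∧ (¬R ∨ ¬P)) ∨ ¬¬Q ∨ P)   [eliminate →]
= ¬¬((¬¬P ∨ R) ∧ (¬R ∨ ¬P)) ∧ ¬¬¬Q ∧ ¬P   [De Morgan]
= (¬¬P ∨ R) ∧ (¬R ∨ ¬P) ∧ ¬¬¬Q ∧ ¬P   [double negation]
= (P ∨ R) ∧ (¬R ∨ ¬P) ∧ ¬¬¬Q ∧ ¬P   [double negation]
= (P ∨ R) ∧ (¬R ∨ ¬P) ∧ ¬Q ∧ ¬P   [double negation]
= (P ∧ ¬R ∧ ¬Q ∧ ¬P) ∨ (P ∧ ¬P ∧ ¬Q ∧ ¬P) ∨ (R ∧ ¬R ∧ ¬Q ∧ ¬P) ∨ (R ∧ ¬P ∧ ¬Q ∧ ¬P)   [distribute ∧ over ∨]
= R ∧ ¬P ∧ ¬Q   [simplify]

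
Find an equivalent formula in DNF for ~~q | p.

~~q | p
= q | p   [double negation]

q | p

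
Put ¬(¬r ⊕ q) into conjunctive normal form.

(r ∨ q) ∧ (¬q ∨ ¬r)

¬(¬r ⊕ q)
⇔ ¬((¬r ∨ q) ∧ ¬(¬r ∧ q))   — expand ⊕
⇔ ¬(¬r ∨ q) ∨ ¬¬(¬r ∧ q)   — De Morgan
⇔ (¬¬r ∧ ¬q) ∨ ¬¬(¬r ∧ q)   — De Morgan
⇔ (r ∧ ¬q) ∨ ¬¬(¬r ∧ q)   — double negation
⇔ (r ∧ ¬q) ∨ (¬r ∧ q)   — double negation
⇔ (r ∨ ¬r) ∧ (r ∨ q) ∧ (¬q ∨ ¬r) ∧ (¬q ∨ q)   — distribute ∨ over ∧
⇔ (r ∨ q) ∧ (¬q ∨ ¬r)   — simplify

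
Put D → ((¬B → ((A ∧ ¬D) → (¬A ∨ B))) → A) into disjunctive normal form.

D → ((¬B → ((A ∧ ¬D) → (¬A ∨ B))) → A)
≡ ¬D ∨ ((¬B → ((A ∧ ¬D) → (¬A ∨ B))) → A)   [eliminate →]
≡ ¬D ∨ ¬(¬B → ((A ∧ ¬D) → (¬A ∨ B))) ∨ A   [eliminate →]
≡ ¬D ∨ ¬(¬¬B ∨ ((A ∧ ¬D) → (¬A ∨ B))) ∨ A   [eliminate →]
≡ ¬D ∨ ¬(¬¬B ∨ ¬(A ∧ ¬D) ∨ ¬A ∨ B) ∨ A   [eliminate →]
≡ ¬D ∨ (¬¬¬B ∧ ¬¬(A ∧ ¬D) ∧ ¬¬A ∧ ¬B) ∨ A   [De Morgan]
≡ ¬D ∨ (¬B ∧ ¬¬(A ∧ ¬D) ∧ ¬¬A ∧ ¬B) ∨ A   [double negation]
≡ ¬D ∨ (¬B ∧ A ∧ ¬D ∧ ¬¬A ∧ ¬B) ∨ A   [double negation]
≡ ¬D ∨ (¬B ∧ A ∧ ¬D ∧ A ∧ ¬B) ∨ A   [double negation]
≡ ¬D ∨ A   [simplify]

¬D ∨ A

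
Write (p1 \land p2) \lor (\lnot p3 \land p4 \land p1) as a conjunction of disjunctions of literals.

(p1 \land p2) \lor (\lnot p3 \land p4 \land p1)
= (p1 \lor \lnot p3) \land (p1 \lor p4) \land (p1 \lor p1) \land (p2 \lor \lnot p3) \land (p2 \lor p4) \land (p2 \lor p1)   (distribute \lor over \land)
= p1 \land (p2 \lor \lnot p3) \land (p2 \lor p4)   (simplify)

p1 \land (p2 \lor \lnot p3) \land (p2 \lor p4)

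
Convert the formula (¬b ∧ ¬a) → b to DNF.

b ∨ a

(¬b ∧ ¬a) → b
≡ ¬(¬b ∧ ¬a) ∨ b   — eliminate →
≡ ¬¬b ∨ ¬¬a ∨ b   — De Morgan
≡ b ∨ ¬¬a ∨ b   — double negation
≡ b ∨ a ∨ b   — double negation
≡ b ∨ a   — simplify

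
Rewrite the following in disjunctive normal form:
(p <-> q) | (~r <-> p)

(~p & ~q) | (q & p) | (r & ~p) | (p & ~r)

(p <-> q) | (~r <-> p)
≡ ((p -> q) & (q -> p)) | (~r <-> p)
≡ ((~p | q) & (q -> p)) | (~r <-> p)
≡ ((~p | q) & (~q | p)) | (~r <-> p)
≡ ((~p | q) & (~q | p)) | ((~r -> p) & (p -> ~r))
≡ ((~p | q) & (~q | p)) | ((~~r | p) & (p -> ~r))
≡ ((~p | q) & (~q | p)) | ((~~r | p) & (~p | ~r))
≡ ((~p | q) & (~q | p)) | ((r | p) & (~p | ~r))
≡ (~p & ~q) | (~p & p) | (q & ~q) | (q & p) | (r & ~p) | (r & ~r) | (p & ~p) | (p & ~r)
≡ (~p & ~q) | (q & p) | (r & ~p) | (p & ~r)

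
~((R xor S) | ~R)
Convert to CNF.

(~R | S) & R

~((R xor S) | ~R)
= ~(((R | S) & ~(R & S)) | ~R)   [expand xor]
= ~((R | S) & ~(R & S)) & ~~R   [De Morgan]
= (~(R | S) | ~~(R & S)) & ~~R   [De Morgan]
= ((~R & ~S) | ~~(R & S)) & ~~R   [De Morgan]
= ((~R & ~S) | (R & S)) & ~~R   [double negation]
= ((~R & ~S) | (R & S)) & R   [double negation]
= (~R | R) & (~R | S) & (~S | R) & (~S | S) & R   [distribute | over &]
= (~R | S) & R   [simplify]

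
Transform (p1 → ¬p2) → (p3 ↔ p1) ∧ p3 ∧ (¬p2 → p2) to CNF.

(p1 ∨ ¬p3) ∧ (p1 ∨ p3) ∧ p2

(p1 → ¬p2) → (p3 ↔ p1) ∧ p3 ∧ (¬p2 → p2)
≡ ¬(p1 → ¬p2) ∨ (p3 ↔ p1) ∧ p3 ∧ (¬p2 → p2)
≡ ¬(¬p1 ∨ ¬p2) ∨ (p3 ↔ p1) ∧ p3 ∧ (¬p2 → p2)
≡ ¬(¬p1 ∨ ¬p2) ∨ (p3 → p1) ∧ (p1 → p3) ∧ p3 ∧ (¬p2 → p2)
≡ ¬(¬p1 ∨ ¬p2) ∨ (¬p3 ∨ p1) ∧ (p1 → p3) ∧ p3 ∧ (¬p2 → p2)
≡ ¬(¬p1 ∨ ¬p2) ∨ (¬p3 ∨ p1) ∧ (¬p1 ∨ p3) ∧ p3 ∧ (¬p2 → p2)
≡ ¬(¬p1 ∨ ¬p2) ∨ (¬p3 ∨ p1) ∧ (¬p1 ∨ p3) ∧ p3 ∧ (¬¬p2 ∨ p2)
≡ ¬¬p1 ∧ ¬¬p2 ∨ (¬p3 ∨ p1) ∧ (¬p1 ∨ p3) ∧ p3 ∧ (¬¬p2 ∨ p2)
≡ p1 ∧ ¬¬p2 ∨ (¬p3 ∨ p1) ∧ (¬p1 ∨ p3) ∧ p3 ∧ (¬¬p2 ∨ p2)
≡ p1 ∧ p2 ∨ (¬p3 ∨ p1) ∧ (¬p1 ∨ p3) ∧ p3 ∧ (¬¬p2 ∨ p2)
≡ p1 ∧ p2 ∨ (¬p3 ∨ p1) ∧ (¬p1 ∨ p3) ∧ p3 ∧ (p2 ∨ p2)
≡ (p1 ∨ ¬p3 ∨ p1) ∧ (p1 ∨ ¬p1 ∨ p3) ∧ (p1 ∨ p3) ∧ (p1 ∨ p2 ∨ p2) ∧ (p2 ∨ ¬p3 ∨ p1) ∧ (p2 ∨ ¬p1 ∨ p3) ∧ (p2 ∨ p3) ∧ (p2 ∨ p2 ∨ p2)
≡ (p1 ∨ ¬p3) ∧ (p1 ∨ p3) ∧ p2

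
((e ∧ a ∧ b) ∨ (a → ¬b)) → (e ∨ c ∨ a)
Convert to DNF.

((e ∧ a ∧ b) ∨ (a → ¬b)) → (e ∨ c ∨ a)
= ¬((e ∧ a ∧ b) ∨ (a → ¬b)) ∨ e ∨ c ∨ a
= ¬((e ∧ a ∧ b) ∨ ¬a ∨ ¬b) ∨ e ∨ c ∨ a
= (¬(e ∧ a ∧ b) ∧ ¬¬a ∧ ¬¬b) ∨ e ∨ c ∨ a
= ((¬e ∨ ¬a ∨ ¬b) ∧ ¬¬a ∧ ¬¬b) ∨ e ∨ c ∨ a
= ((¬e ∨ ¬a ∨ ¬b) ∧ a ∧ ¬¬b) ∨ e ∨ c ∨ a
= ((¬e ∨ ¬a ∨ ¬b) ∧ a ∧ b) ∨ e ∨ c ∨ a
= (¬e ∧ a ∧ b) ∨ (¬a ∧ a ∧ b) ∨ (¬b ∧ a ∧ b) ∨ e ∨ c ∨ a
= e ∨ c ∨ a

e ∨ c ∨ a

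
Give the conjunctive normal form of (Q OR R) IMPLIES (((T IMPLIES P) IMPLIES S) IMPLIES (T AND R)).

(Q OR R) IMPLIES (((T IMPLIES P) IMPLIES S) IMPLIES (T AND R))
≡ NOT (Q OR R) OR (((T IMPLIES P) IMPLIES S) IMPLIES (T AND R))
≡ NOT (Q OR R) OR NOT ((T IMPLIES P) IMPLIES S) OR (T AND R)
≡ NOT (Q OR R) OR NOT (NOT (T IMPLIES P) OR S) OR (T AND R)
≡ NOT (Q OR R) OR NOT (NOT (NOT T OR P) OR S) OR (T AND R)
≡ (NOT Q AND NOT R) OR NOT (NOT (NOT T OR P) OR S) OR (T AND R)
≡ (NOT Q AND NOT R) OR (NOT NOT (NOT T OR P) AND NOT S) OR (T AND R)
≡ (NOT Q AND NOT R) OR ((NOT T OR P) AND NOT S) OR (T AND R)
≡ (NOT Q OR NOT T OR P OR T) AND (NOT Q OR NOT T OR P OR R) AND (NOT Q OR NOT S OR T) AND (NOT Q OR NOT S OR R) AND (NOT R OR NOT T OR P OR T) AND (NOT R OR NOT T OR P OR R) AND (NOT R OR NOT S OR T) AND (NOT R OR NOT S OR R)
≡ (NOT Q OR NOT T OR P OR R) AND (NOT Q OR NOT S OR T) AND (NOT Q OR NOT S OR R) AND (NOT R OR NOT S OR T)

(NOT Q OR NOT T OR P OR R) AND (NOT Q OR NOT S OR T) AND (NOT Q OR NOT S OR R) AND (NOT R OR NOT S OR T)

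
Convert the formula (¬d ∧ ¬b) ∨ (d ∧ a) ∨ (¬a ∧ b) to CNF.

(¬d ∧ ¬b) ∨ (d ∧ a) ∨ (¬a ∧ b)
≡ (¬d ∨ d ∨ ¬a) ∧ (¬d ∨ d ∨ b) ∧ (¬d ∨ a ∨ ¬a) ∧ (¬d ∨ a ∨ b) ∧ (¬b ∨ d ∨ ¬a) ∧ (¬b ∨ d ∨ b) ∧ (¬b ∨ a ∨ ¬a) ∧ (¬b ∨ a ∨ b)   (distribute ∨ over ∧)
≡ (¬d ∨ a ∨ b) ∧ (¬b ∨ d ∨ ¬a)   (simplify)

(¬d ∨ a ∨ b) ∧ (¬b ∨ d ∨ ¬a)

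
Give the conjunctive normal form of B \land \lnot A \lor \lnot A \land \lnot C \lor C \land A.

B \land \lnot A \lor \lnot A \land \lnot C \lor C \land A
⇔ (B \lor \lnot A \lor C) \land (B \lor \lnot A \lor A) \land (B \lor \lnot C \lor C) \land (B \lor \lnot C \lor A) \land (\lnot A \lor \lnot A \lor C) \land (\lnot A \lor \lnot A \lor A) \land (\lnot A \lor \lnot C \lor C) \land (\lnot A \lor \lnot C \lor A)   [distribute \lor over \land]
⇔ (B \lor \lnot C \lor A) \land (\lnot A \lor C)   [simplify]

(B \lor \lnot C \lor A) \land (\lnot A \lor C)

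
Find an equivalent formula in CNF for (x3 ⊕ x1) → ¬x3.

(x3 ⊕ x1) → ¬x3
⇔ ¬(x3 ⊕ x1) ∨ ¬x3   — eliminate →
⇔ ¬((x3 ∨ x1) ∧ ¬(x3 ∧ x1)) ∨ ¬x3   — expand ⊕
⇔ ¬(x3 ∨ x1) ∨ ¬¬(x3 ∧ x1) ∨ ¬x3   — De Morgan
⇔ (¬x3 ∧ ¬x1) ∨ ¬¬(x3 ∧ x1) ∨ ¬x3   — De Morgan
⇔ (¬x3 ∧ ¬x1) ∨ (x3 ∧ x1) ∨ ¬x3   — double negation
⇔ (¬x3 ∨ x3 ∨ ¬x3) ∧ (¬x3 ∨ x1 ∨ ¬x3) ∧ (¬x1 ∨ x3 ∨ ¬x3) ∧ (¬x1 ∨ x1 ∨ ¬x3)   — distribute ∨ over ∧
⇔ ¬x3 ∨ x1   — simplify

¬x3 ∨ x1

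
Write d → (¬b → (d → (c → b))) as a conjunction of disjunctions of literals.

¬d ∨ b ∨ ¬c

d → (¬b → (d → (c → b)))
≡ ¬d ∨ (¬b → (d → (c → b)))   (eliminate →)
≡ ¬d ∨ ¬¬b ∨ (d → (c → b))   (eliminate →)
≡ ¬d ∨ ¬¬b ∨ ¬d ∨ (c → b)   (eliminate →)
≡ ¬d ∨ ¬¬b ∨ ¬d ∨ ¬c ∨ b   (eliminate →)
≡ ¬d ∨ b ∨ ¬d ∨ ¬c ∨ b   (double negation)
≡ ¬d ∨ b ∨ ¬c   (simplify)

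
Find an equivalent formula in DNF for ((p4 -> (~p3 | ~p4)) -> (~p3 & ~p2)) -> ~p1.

((p4 -> (~p3 | ~p4)) -> (~p3 & ~p2)) -> ~p1
≡ ~((p4 -> (~p3 | ~p4)) -> (~p3 & ~p2)) | ~p1   [eliminate ->]
≡ ~(~(p4 -> (~p3 | ~p4)) | (~p3 & ~p2)) | ~p1   [eliminate ->]
≡ ~(~(~p4 | ~p3 | ~p4) | (~p3 & ~p2)) | ~p1   [eliminate ->]
≡ (~~(~p4 | ~p3 | ~p4) & ~(~p3 & ~p2)) | ~p1   [De Morgan]
≡ ((~p4 | ~p3 | ~p4) & ~(~p3 & ~p2)) | ~p1   [double negation]
≡ ((~p4 | ~p3 | ~p4) & (~~p3 | ~~p2)) | ~p1   [De Morgan]
≡ ((~p4 | ~p3 | ~p4) & (p3 | ~~p2)) | ~p1   [double negation]
≡ ((~p4 | ~p3 | ~p4) & (p3 | p2)) | ~p1   [double negation]
≡ (~p4 & p3) | (~p4 & p2) | (~p3 & p3) | (~p3 & p2) | (~p4 & p3) | (~p4 & p2) | ~p1   [distribute & over |]
≡ (~p4 & p3) | (~p4 & p2) | (~p3 & p2) | ~p1   [simplify]

(~p4 & p3) | (~p4 & p2) | (~p3 & p2) | ~p1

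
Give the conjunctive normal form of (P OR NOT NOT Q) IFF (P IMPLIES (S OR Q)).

(P OR NOT NOT Q) IFF (P IMPLIES (S OR Q))
⇔ ((P OR NOT NOT Q) IMPLIES (P IMPLIES (S OR Q))) AND ((P IMPLIES (S OR Q)) IMPLIES (P OR NOT NOT Q))
⇔ (NOT (P OR NOT NOT Q) OR (P IMPLIES (S OR Q))) AND ((P IMPLIES (S OR Q)) IMPLIES (P OR NOT NOT Q))
⇔ (NOT (P OR NOT NOT Q) OR NOT P OR S OR Q) AND ((P IMPLIES (S OR Q)) IMPLIES (P OR NOT NOT Q))
⇔ (NOT (P OR NOT NOT Q) OR NOT P OR S OR Q) AND (NOT (P IMPLIES (S OR Q)) OR P OR NOT NOT Q)
⇔ (NOT (P OR NOT NOT Q) OR NOT P OR S OR Q) AND (NOT (NOT P OR S OR Q) OR P OR NOT NOT Q)
⇔ ((NOT P AND NOT NOT NOT Q) OR NOT P OR S OR Q) AND (NOT (NOT P OR S OR Q) OR P OR NOT NOT Q)
⇔ ((NOT P AND NOT Q) OR NOT P OR S OR Q) AND (NOT (NOT P OR S OR Q) OR P OR NOT NOT Q)
⇔ ((NOT P AND NOT Q) OR NOT P OR S OR Q) AND ((NOT NOT P AND NOT S AND NOT Q) OR P OR NOT NOT Q)
⇔ ((NOT P AND NOT Q) OR NOT P OR S OR Q) AND ((P AND NOT S AND NOT Q) OR P OR NOT NOT Q)
⇔ ((NOT P AND NOT Q) OR NOT P OR S OR Q) AND ((P AND NOT S AND NOT Q) OR P OR Q)
⇔ (NOT P OR NOT P OR S OR Q) AND (NOT Q OR NOT P OR S OR Q) AND (P OR P OR Q) AND (NOT S OR P OR Q) AND (NOT Q OR P OR Q)
⇔ (NOT P OR S OR Q) AND (P OR Q)

(NOT P OR S OR Q) AND (P OR Q)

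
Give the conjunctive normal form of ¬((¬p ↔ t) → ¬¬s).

(p ∨ t) ∧ (¬t ∨ ¬p) ∧ ¬s

¬((¬p ↔ t) → ¬¬s)
⇔ ¬(¬(¬p ↔ t) ∨ ¬¬s)
⇔ ¬(¬((¬p → t) ∧ (t → ¬p)) ∨ ¬¬s)
⇔ ¬(¬((¬¬p ∨ t) ∧ (t → ¬p)) ∨ ¬¬s)
⇔ ¬(¬((¬¬p ∨ t) ∧ (¬t ∨ ¬p)) ∨ ¬¬s)
⇔ ¬¬((¬¬p ∨ t) ∧ (¬t ∨ ¬p)) ∧ ¬¬¬s
⇔ (¬¬p ∨ t) ∧ (¬t ∨ ¬p) ∧ ¬¬¬s
⇔ (p ∨ t) ∧ (¬t ∨ ¬p) ∧ ¬¬¬s
⇔ (p ∨ t) ∧ (¬t ∨ ¬p) ∧ ¬s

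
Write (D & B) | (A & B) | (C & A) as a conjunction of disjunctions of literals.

(D & B) | (A & B) | (C & A)
= (D | A | C) & (D | A | A) & (D | B | C) & (D | B | A) & (B | A | C) & (B | A | A) & (B | B | C) & (B | B | A)   [distribute | over &]
= (D | A) & (B | A) & (B | C)   [simplify]

(D | A) & (B | A) & (B | C)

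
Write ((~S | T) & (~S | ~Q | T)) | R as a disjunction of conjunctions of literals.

((~S | T) & (~S | ~Q | T)) | R
= (~S & ~S) | (~S & ~Q) | (~S & T) | (T & ~S) | (T & ~Q) | (T & T) | R   [distribute & over |]
= ~S | T | R   [simplify]

~S | T | R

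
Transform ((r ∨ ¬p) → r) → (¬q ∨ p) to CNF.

((r ∨ ¬p) → r) → (¬q ∨ p)
⇔ ¬((r ∨ ¬p) → r) ∨ ¬q ∨ p
⇔ ¬(¬(r ∨ ¬p) ∨ r) ∨ ¬q ∨ p
⇔ (¬¬(r ∨ ¬p) ∧ ¬r) ∨ ¬q ∨ p
⇔ ((r ∨ ¬p) ∧ ¬r) ∨ ¬q ∨ p
⇔ (r ∨ ¬p ∨ ¬q ∨ p) ∧ (¬r ∨ ¬q ∨ p)
⇔ ¬r ∨ ¬q ∨ p

¬r ∨ ¬q ∨ p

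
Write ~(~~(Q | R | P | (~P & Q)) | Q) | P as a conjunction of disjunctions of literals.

(~Q | P) & (~R | P)

~(~~(Q | R | P | (~P & Q)) | Q) | P
= (~~~(Q | R | P | (~P & Q)) & ~Q) | P   — De Morgan
= (~(Q | R | P | (~P & Q)) & ~Q) | P   — double negation
= (~Q & ~R & ~P & ~(~P & Q) & ~Q) | P   — De Morgan
= (~Q & ~R & ~P & (~~P | ~Q) & ~Q) | P   — De Morgan
= (~Q & ~R & ~P & (P | ~Q) & ~Q) | P   — double negation
= (~Q | P) & (~R | P) & (~P | P) & (P | ~Q | P) & (~Q | P)   — distribute | over &
= (~Q | P) & (~R | P)   — simplify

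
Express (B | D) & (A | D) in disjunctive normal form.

(B | D) & (A | D)
⇔ (B & A) | (B & D) | (D & A) | (D & D)   — distribute & over |
⇔ (B & A) | D   — simplify

(B & A) | D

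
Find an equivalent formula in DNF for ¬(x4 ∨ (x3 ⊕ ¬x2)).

¬x4 ∧ ¬x3 ∧ x2 ∨ ¬x4 ∧ ¬x2 ∧ x3

¬(x4 ∨ (x3 ⊕ ¬x2))
⇔ ¬(x4 ∨ x3 ∧ ¬¬x2 ∨ ¬x3 ∧ ¬x2)   — expand ⊕
⇔ ¬x4 ∧ ¬(x3 ∧ ¬¬x2) ∧ ¬(¬x3 ∧ ¬x2)   — De Morgan
⇔ ¬x4 ∧ (¬x3 ∨ ¬¬¬x2) ∧ ¬(¬x3 ∧ ¬x2)   — De Morgan
⇔ ¬x4 ∧ (¬x3 ∨ ¬x2) ∧ ¬(¬x3 ∧ ¬x2)   — double negation
⇔ ¬x4 ∧ (¬x3 ∨ ¬x2) ∧ (¬¬x3 ∨ ¬¬x2)   — De Morgan
⇔ ¬x4 ∧ (¬x3 ∨ ¬x2) ∧ (x3 ∨ ¬¬x2)   — double negation
⇔ ¬x4 ∧ (¬x3 ∨ ¬x2) ∧ (x3 ∨ x2)   — double negation
⇔ ¬x4 ∧ ¬x3 ∧ x3 ∨ ¬x4 ∧ ¬x3 ∧ x2 ∨ ¬x4 ∧ ¬x2 ∧ x3 ∨ ¬x4 ∧ ¬x2 ∧ x2   — distribute ∧ over ∨
⇔ ¬x4 ∧ ¬x3 ∧ x2 ∨ ¬x4 ∧ ¬x2 ∧ x3   — simplify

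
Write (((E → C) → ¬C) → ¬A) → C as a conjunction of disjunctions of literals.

A ∨ C

(((E → C) → ¬C) → ¬A) → C
≡ ¬(((E → C) → ¬C) → ¬A) ∨ C   (eliminate →)
≡ ¬(¬((E → C) → ¬C) ∨ ¬A) ∨ C   (eliminate →)
≡ ¬(¬(¬(E → C) ∨ ¬C) ∨ ¬A) ∨ C   (eliminate →)
≡ ¬(¬(¬(¬E ∨ C) ∨ ¬C) ∨ ¬A) ∨ C   (eliminate →)
≡ (¬¬(¬(¬E ∨ C) ∨ ¬C) ∧ ¬¬A) ∨ C   (De Morgan)
≡ ((¬(¬E ∨ C) ∨ ¬C) ∧ ¬¬A) ∨ C   (double negation)
≡ (((¬¬E ∧ ¬C) ∨ ¬C) ∧ ¬¬A) ∨ C   (De Morgan)
≡ (((E ∧ ¬C) ∨ ¬C) ∧ ¬¬A) ∨ C   (double negation)
≡ (((E ∧ ¬C) ∨ ¬C) ∧ A) ∨ C   (double negation)
≡ (E ∨ ¬C ∨ C) ∧ (¬C ∨ ¬C ∨ C) ∧ (A ∨ C)   (distribute ∨ over ∧)
≡ A ∨ C   (simplify)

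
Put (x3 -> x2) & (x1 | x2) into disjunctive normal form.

(~x3 & x1) | x2

(x3 -> x2) & (x1 | x2)
≡ (~x3 | x2) & (x1 | x2)   (eliminate ->)
≡ (~x3 & x1) | (~x3 & x2) | (x2 & x1) | (x2 & x2)   (distribute & over |)
≡ (~x3 & x1) | x2   (simplify)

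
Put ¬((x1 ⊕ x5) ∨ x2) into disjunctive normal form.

(¬x1 ∧ ¬x5 ∧ ¬x2) ∨ (x5 ∧ x1 ∧ ¬x2)

¬((x1 ⊕ x5) ∨ x2)
≡ ¬((x1 ∧ ¬x5) ∨ (¬x1 ∧ x5) ∨ x2)   [expand ⊕]
≡ ¬(x1 ∧ ¬x5) ∧ ¬(¬x1 ∧ x5) ∧ ¬x2   [De Morgan]
≡ (¬x1 ∨ ¬¬x5) ∧ ¬(¬x1 ∧ x5) ∧ ¬x2   [De Morgan]
≡ (¬x1 ∨ x5) ∧ ¬(¬x1 ∧ x5) ∧ ¬x2   [double negation]
≡ (¬x1 ∨ x5) ∧ (¬¬x1 ∨ ¬x5) ∧ ¬x2   [De Morgan]
≡ (¬x1 ∨ x5) ∧ (x1 ∨ ¬x5) ∧ ¬x2   [double negation]
≡ (¬x1 ∧ x1 ∧ ¬x2) ∨ (¬x1 ∧ ¬x5 ∧ ¬x2) ∨ (x5 ∧ x1 ∧ ¬x2) ∨ (x5 ∧ ¬x5 ∧ ¬x2)   [distribute ∧ over ∨]
≡ (¬x1 ∧ ¬x5 ∧ ¬x2) ∨ (x5 ∧ x1 ∧ ¬x2)   [simplify]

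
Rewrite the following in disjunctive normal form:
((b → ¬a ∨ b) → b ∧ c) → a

¬b ∨ ¬a ∧ ¬c ∨ b ∧ ¬c ∨ a

((b → ¬a ∨ b) → b ∧ c) → a
≡ ¬((b → ¬a ∨ b) → b ∧ c) ∨ a
≡ ¬(¬(b → ¬a ∨ b) ∨ b ∧ c) ∨ a
≡ ¬(¬(¬b ∨ ¬a ∨ b) ∨ b ∧ c) ∨ a
≡ ¬¬(¬b ∨ ¬a ∨ b) ∧ ¬(b ∧ c) ∨ a
≡ (¬b ∨ ¬a ∨ b) ∧ ¬(b ∧ c) ∨ a
≡ (¬b ∨ ¬a ∨ b) ∧ (¬b ∨ ¬c) ∨ a
≡ ¬b ∧ ¬b ∨ ¬b ∧ ¬c ∨ ¬a ∧ ¬b ∨ ¬a ∧ ¬c ∨ b ∧ ¬b ∨ b ∧ ¬c ∨ a
≡ ¬b ∨ ¬a ∧ ¬c ∨ b ∧ ¬c ∨ a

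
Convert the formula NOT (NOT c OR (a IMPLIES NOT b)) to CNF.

c AND a AND b

NOT (NOT c OR (a IMPLIES NOT b))
≡ NOT (NOT c OR NOT a OR NOT b)   — eliminate IMPLIES
≡ NOT NOT c AND NOT NOT a AND NOT NOT b   — De Morgan
≡ c AND NOT NOT a AND NOT NOT b   — double negation
≡ c AND a AND NOT NOT b   — double negation
≡ c AND a AND b   — double negation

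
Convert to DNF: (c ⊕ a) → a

(¬c ∧ ¬a) ∨ a

(c ⊕ a) → a
= ¬(c ⊕ a) ∨ a   — eliminate →
= ¬((c ∧ ¬a) ∨ (¬c ∧ a)) ∨ a   — expand ⊕
= (¬(c ∧ ¬a) ∧ ¬(¬c ∧ a)) ∨ a   — De Morgan
= ((¬c ∨ ¬¬a) ∧ ¬(¬c ∧ a)) ∨ a   — De Morgan
= ((¬c ∨ a) ∧ ¬(¬c ∧ a)) ∨ a   — double negation
= ((¬c ∨ a) ∧ (¬¬c ∨ ¬a)) ∨ a   — De Morgan
= ((¬c ∨ a) ∧ (c ∨ ¬a)) ∨ a   — double negation
= (¬c ∧ c) ∨ (¬c ∧ ¬a) ∨ (a ∧ c) ∨ (a ∧ ¬a) ∨ a   — distribute ∧ over ∨
= (¬c ∧ ¬a) ∨ a   — simplify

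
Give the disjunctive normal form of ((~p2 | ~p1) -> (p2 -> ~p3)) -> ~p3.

(~p1 & p2 & p3) | ~p3

((~p2 | ~p1) -> (p2 -> ~p3)) -> ~p3
⇔ ~((~p2 | ~p1) -> (p2 -> ~p3)) | ~p3   [eliminate ->]
⇔ ~(~(~p2 | ~p1) | (p2 -> ~p3)) | ~p3   [eliminate ->]
⇔ ~(~(~p2 | ~p1) | ~p2 | ~p3) | ~p3   [eliminate ->]
⇔ (~~(~p2 | ~p1) & ~~p2 & ~~p3) | ~p3   [De Morgan]
⇔ ((~p2 | ~p1) & ~~p2 & ~~p3) | ~p3   [double negation]
⇔ ((~p2 | ~p1) & p2 & ~~p3) | ~p3   [double negation]
⇔ ((~p2 | ~p1) & p2 & p3) | ~p3   [double negation]
⇔ (~p2 & p2 & p3) | (~p1 & p2 & p3) | ~p3   [distribute & over |]
⇔ (~p1 & p2 & p3) | ~p3   [simplify]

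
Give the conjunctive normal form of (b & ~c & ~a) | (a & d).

(b | a) & (b | d) & (~c | a) & (~c | d) & (~a | d)

(b & ~c & ~a) | (a & d)
≡ (b | a) & (b | d) & (~c | a) & (~c | d) & (~a | a) & (~a | d)   (distribute | over &)
≡ (b | a) & (b | d) & (~c | a) & (~c | d) & (~a | d)   (simplify)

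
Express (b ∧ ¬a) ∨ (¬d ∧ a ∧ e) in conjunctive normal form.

(b ∨ ¬d) ∧ (b ∨ a) ∧ (b ∨ e) ∧ (¬a ∨ ¬d) ∧ (¬a ∨ e)

(b ∧ ¬a) ∨ (¬d ∧ a ∧ e)
≡ (b ∨ ¬d) ∧ (b ∨ a) ∧ (b ∨ e) ∧ (¬a ∨ ¬d) ∧ (¬a ∨ a) ∧ (¬a ∨ e)   (distribute ∨ over ∧)
≡ (b ∨ ¬d) ∧ (b ∨ a) ∧ (b ∨ e) ∧ (¬a ∨ ¬d) ∧ (¬a ∨ e)   (simplify)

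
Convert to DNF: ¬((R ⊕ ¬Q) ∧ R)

(¬Q ∧ R) ∨ ¬R

¬((R ⊕ ¬Q) ∧ R)
= ¬(((R ∧ ¬¬Q) ∨ (¬R ∧ ¬Q)) ∧ R)   [expand ⊕]
= ¬((R ∧ ¬¬Q) ∨ (¬R ∧ ¬Q)) ∨ ¬R   [De Morgan]
= (¬(R ∧ ¬¬Q) ∧ ¬(¬R ∧ ¬Q)) ∨ ¬R   [De Morgan]
= ((¬R ∨ ¬¬¬Q) ∧ ¬(¬R ∧ ¬Q)) ∨ ¬R   [De Morgan]
= ((¬R ∨ ¬Q) ∧ ¬(¬R ∧ ¬Q)) ∨ ¬R   [double negation]
= ((¬R ∨ ¬Q) ∧ (¬¬R ∨ ¬¬Q)) ∨ ¬R   [De Morgan]
= ((¬R ∨ ¬Q) ∧ (R ∨ ¬¬Q)) ∨ ¬R   [double negation]
= ((¬R ∨ ¬Q) ∧ (R ∨ Q)) ∨ ¬R   [double negation]
= (¬R ∧ R) ∨ (¬R ∧ Q) ∨ (¬Q ∧ R) ∨ (¬Q ∧ Q) ∨ ¬R   [distribute ∧ over ∨]
= (¬Q ∧ R) ∨ ¬R   [simplify]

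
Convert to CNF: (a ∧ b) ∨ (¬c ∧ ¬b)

(a ∨ ¬c) ∧ (a ∨ ¬b) ∧ (b ∨ ¬c)

(a ∧ b) ∨ (¬c ∧ ¬b)
≡ (a ∨ ¬c) ∧ (a ∨ ¬b) ∧ (b ∨ ¬c) ∧ (b ∨ ¬b)   (distribute ∨ over ∧)
≡ (a ∨ ¬c) ∧ (a ∨ ¬b) ∧ (b ∨ ¬c)   (simplify)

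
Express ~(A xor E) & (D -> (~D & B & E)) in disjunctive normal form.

(~A & ~E & ~D) | (E & A & ~D)

~(A xor E) & (D -> (~D & B & E))
= ~((A & ~E) | (~A & E)) & (D -> (~D & B & E))   (expand xor)
= ~((A & ~E) | (~A & E)) & (~D | (~D & B & E))   (eliminate ->)
= ~(A & ~E) & ~(~A & E) & (~D | (~D & B & E))   (De Morgan)
= (~A | ~~E) & ~(~A & E) & (~D | (~D & B & E))   (De Morgan)
= (~A | E) & ~(~A & E) & (~D | (~D & B & E))   (double negation)
= (~A | E) & (~~A | ~E) & (~D | (~D & B & E))   (De Morgan)
= (~A | E) & (A | ~E) & (~D | (~D & B & E))   (double negation)
= (~A & A & ~D) | (~A & A & ~D & B & E) | (~A & ~E & ~D) | (~A & ~E & ~D & B & E) | (E & A & ~D) | (E & A & ~D & B & E) | (E & ~E & ~D) | (E & ~E & ~D & B & E)   (distribute & over |)
= (~A & ~E & ~D) | (E & A & ~D)   (simplify)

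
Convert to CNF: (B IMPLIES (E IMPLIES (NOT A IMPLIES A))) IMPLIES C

(B IMPLIES (E IMPLIES (NOT A IMPLIES A))) IMPLIES C
≡ NOT (B IMPLIES (E IMPLIES (NOT A IMPLIES A))) OR C   [eliminate IMPLIES]
≡ NOT (NOT B OR (E IMPLIES (NOT A IMPLIES A))) OR C   [eliminate IMPLIES]
≡ NOT (NOT B OR NOT E OR (NOT A IMPLIES A)) OR C   [eliminate IMPLIES]
≡ NOT (NOT B OR NOT E OR NOT NOT A OR A) OR C   [eliminate IMPLIES]
≡ (NOT NOT B AND NOT NOT E AND NOT NOT NOT A AND NOT A) OR C   [De Morgan]
≡ (B AND NOT NOT E AND NOT NOT NOT A AND NOT A) OR C   [double negation]
≡ (B AND E AND NOT NOT NOT A AND NOT A) OR C   [double negation]
≡ (B AND E AND NOT A AND NOT A) OR C   [double negation]
≡ (B OR C) AND (E OR C) AND (NOT A OR C) AND (NOT A OR C)   [distribute OR over AND]
≡ (B OR C) AND (E OR C) AND (NOT A OR C)   [simplify]

(B OR C) AND (E OR C) AND (NOT A OR C)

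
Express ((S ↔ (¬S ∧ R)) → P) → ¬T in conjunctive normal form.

(¬S ∨ ¬T) ∧ (S ∨ ¬R ∨ ¬T) ∧ (¬P ∨ ¬T)

((S ↔ (¬S ∧ R)) → P) → ¬T
= ¬((S ↔ (¬S ∧ R)) → P) ∨ ¬T   [eliminate →]
= ¬(¬(S ↔ (¬S ∧ R)) ∨ P) ∨ ¬T   [eliminate →]
= ¬(¬((S → (¬S ∧ R)) ∧ ((¬S ∧ R) → S)) ∨ P) ∨ ¬T   [eliminate ↔]
= ¬(¬((¬S ∨ (¬S ∧ R)) ∧ ((¬S ∧ R) → S)) ∨ P) ∨ ¬T   [eliminate →]
= ¬(¬((¬S ∨ (¬S ∧ R)) ∧ (¬(¬S ∧ R) ∨ S)) ∨ P) ∨ ¬T   [eliminate →]
= (¬¬((¬S ∨ (¬S ∧ R)) ∧ (¬(¬S ∧ R) ∨ S)) ∧ ¬P) ∨ ¬T   [De Morgan]
= ((¬S ∨ (¬S ∧ R)) ∧ (¬(¬S ∧ R) ∨ S) ∧ ¬P) ∨ ¬T   [double negation]
= ((¬S ∨ (¬S ∧ R)) ∧ (¬¬S ∨ ¬R ∨ S) ∧ ¬P) ∨ ¬T   [De Morgan]
= ((¬S ∨ (¬S ∧ R)) ∧ (S ∨ ¬R ∨ S) ∧ ¬P) ∨ ¬T   [double negation]
= (¬S ∨ ¬S ∨ ¬T) ∧ (¬S ∨ R ∨ ¬T) ∧ (S ∨ ¬R ∨ S ∨ ¬T) ∧ (¬P ∨ ¬T)   [distribute ∨ over ∧]
= (¬S ∨ ¬T) ∧ (S ∨ ¬R ∨ ¬T) ∧ (¬P ∨ ¬T)   [simplify]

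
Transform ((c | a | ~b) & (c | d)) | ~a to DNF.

((c | a | ~b) & (c | d)) | ~a
≡ (c & c) | (c & d) | (a & c) | (a & d) | (~b & c) | (~b & d) | ~a   [distribute & over |]
≡ c | (a & d) | (~b & d) | ~a   [simplify]

c | (a & d) | (~b & d) | ~a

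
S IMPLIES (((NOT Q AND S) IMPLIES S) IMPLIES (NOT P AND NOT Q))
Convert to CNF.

S IMPLIES (((NOT Q AND S) IMPLIES S) IMPLIES (NOT P AND NOT Q))
≡ NOT S OR (((NOT Q AND S) IMPLIES S) IMPLIES (NOT P AND NOT Q))   (eliminate IMPLIES)
≡ NOT S OR NOT ((NOT Q AND S) IMPLIES S) OR (NOT P AND NOT Q)   (eliminate IMPLIES)
≡ NOT S OR NOT (NOT (NOT Q AND S) OR S) OR (NOT P AND NOT Q)   (eliminate IMPLIES)
≡ NOT S OR (NOT NOT (NOT Q AND S) AND NOT S) OR (NOT P AND NOT Q)   (De Morgan)
≡ NOT S OR (NOT Q AND S AND NOT S) OR (NOT P AND NOT Q)   (double negation)
≡ (NOT S OR NOT Q OR NOT P) AND (NOT S OR NOT Q OR NOT Q) AND (NOT S OR S OR NOT P) AND (NOT S OR S OR NOT Q) AND (NOT S OR NOT S OR NOT P) AND (NOT S OR NOT S OR NOT Q)   (distribute OR over AND)
≡ (NOT S OR NOT Q) AND (NOT S OR NOT P)   (simplify)

(NOT S OR NOT Q) AND (NOT S OR NOT P)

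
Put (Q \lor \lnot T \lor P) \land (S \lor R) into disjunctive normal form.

(Q \lor \lnot T \lor P) \land (S \lor R)
≡ Q \land S \lor Q \land R \lor \lnot T \land S \lor \lnot T \land R \lor P \land S \lor P \land R   — distribute \land over \lor

Q \land S \lor Q \land R \lor \lnot T \land S \lor \lnot T \land R \lor P \land S \lor P \land R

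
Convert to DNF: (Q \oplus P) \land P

\lnot Q \land P

(Q \oplus P) \land P
≡ (Q \land \lnot P \lor \lnot Q \land P) \land P   [expand \oplus]
≡ Q \land \lnot P \land P \lor \lnot Q \land P \land P   [distribute \land over \lor]
≡ \lnot Q \land P   [simplify]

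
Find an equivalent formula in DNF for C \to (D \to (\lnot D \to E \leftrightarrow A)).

\lnot C \lor \lnot D \lor A \land D \lor A \land E

C \to (D \to (\lnot D \to E \leftrightarrow A))
= \lnot C \lor (D \to (\lnot D \to E \leftrightarrow A))   (eliminate \to)
= \lnot C \lor \lnot D \lor (\lnot D \to E \leftrightarrow A)   (eliminate \to)
= \lnot C \lor \lnot D \lor ((\lnot D \to E) \to A) \land (A \to (\lnot D \to E))   (eliminate \leftrightarrow)
= \lnot C \lor \lnot D \lor (\lnot (\lnot D \to E) \lor A) \land (A \to (\lnot D \to E))   (eliminate \to)
= \lnot C \lor \lnot D \lor (\lnot (\lnot \lnot D \lor E) \lor A) \land (A \to (\lnot D \to E))   (eliminate \to)
= \lnot C \lor \lnot D \lor (\lnot (\lnot \lnot D \lor E) \lor A) \land (\lnot A \lor (\lnot D \to E))   (eliminate \to)
= \lnot C \lor \lnot D \lor (\lnot (\lnot \lnot D \lor E) \lor A) \land (\lnot A \lor \lnot \lnot D \lor E)   (eliminate \to)
= \lnot C \lor \lnot D \lor (\lnot \lnot \lnot D \land \lnot E \lor A) \land (\lnot A \lor \lnot \lnot D \lor E)   (De Morgan)
= \lnot C \lor \lnot D \lor (\lnot D \land \lnot E \lor A) \land (\lnot A \lor \lnot \lnot D \lor E)   (double negation)
= \lnot C \lor \lnot D \lor (\lnot D \land \lnot E \lor A) \land (\lnot A \lor D \lor E)   (double negation)
= \lnot C \lor \lnot D \lor \lnot D \land \lnot E \land \lnot A \lor \lnot D \land \lnot E \land D \lor \lnot D \land \lnot E \land E \lor A \land \lnot A \lor A \land D \lor A \land E   (distribute \land over \lor)
= \lnot C \lor \lnot D \lor A \land D \lor A \land E   (simplify)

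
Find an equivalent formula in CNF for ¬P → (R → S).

¬P → (R → S)
⇔ ¬¬P ∨ (R → S)   [eliminate →]
⇔ ¬¬P ∨ ¬R ∨ S   [eliminate →]
⇔ P ∨ ¬R ∨ S   [double negation]

P ∨ ¬R ∨ S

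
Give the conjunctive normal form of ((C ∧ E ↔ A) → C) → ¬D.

(¬A ∨ C ∨ ¬D) ∧ (¬A ∨ E ∨ ¬D) ∧ (¬C ∨ ¬D)

((C ∧ E ↔ A) → C) → ¬D
⇔ ¬((C ∧ E ↔ A) → C) ∨ ¬D
⇔ ¬(¬(C ∧ E ↔ A) ∨ C) ∨ ¬D
⇔ ¬(¬((C ∧ E → A) ∧ (A → C ∧ E)) ∨ C) ∨ ¬D
⇔ ¬(¬((¬(C ∧ E) ∨ A) ∧ (A → C ∧ E)) ∨ C) ∨ ¬D
⇔ ¬(¬((¬(C ∧ E) ∨ A) ∧ (¬A ∨ C ∧ E)) ∨ C) ∨ ¬D
⇔ ¬¬((¬(C ∧ E) ∨ A) ∧ (¬A ∨ C ∧ E)) ∧ ¬C ∨ ¬D
⇔ (¬(C ∧ E) ∨ A) ∧ (¬A ∨ C ∧ E) ∧ ¬C ∨ ¬D
⇔ (¬C ∨ ¬E ∨ A) ∧ (¬A ∨ C ∧ E) ∧ ¬C ∨ ¬D
⇔ (¬C ∨ ¬E ∨ A ∨ ¬D) ∧ (¬A ∨ C ∨ ¬D) ∧ (¬A ∨ E ∨ ¬D) ∧ (¬C ∨ ¬D)
⇔ (¬A ∨ C ∨ ¬D) ∧ (¬A ∨ E ∨ ¬D) ∧ (¬C ∨ ¬D)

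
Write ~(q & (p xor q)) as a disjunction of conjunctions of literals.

~q | (q & p)

~(q & (p xor q))
≡ ~(q & ((p & ~q) | (~p & q)))   [expand xor]
≡ ~q | ~((p & ~q) | (~p & q))   [De Morgan]
≡ ~q | (~(p & ~q) & ~(~p & q))   [De Morgan]
≡ ~q | ((~p | ~~q) & ~(~p & q))   [De Morgan]
≡ ~q | ((~p | q) & ~(~p & q))   [double negation]
≡ ~q | ((~p | q) & (~~p | ~q))   [De Morgan]
≡ ~q | ((~p | q) & (p | ~q))   [double negation]
≡ ~q | (~p & p) | (~p & ~q) | (q & p) | (q & ~q)   [distribute & over |]
≡ ~q | (q & p)   [simplify]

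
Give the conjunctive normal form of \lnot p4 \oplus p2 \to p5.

(p4 \lor p2 \lor p5) \land (\lnot p2 \lor \lnot p4 \lor p5)

\lnot p4 \oplus p2 \to p5
⇔ \lnot (\lnot p4 \oplus p2) \lor p5
⇔ \lnot ((\lnot p4 \lor p2) \land \lnot (\lnot p4 \land p2)) \lor p5
⇔ \lnot (\lnot p4 \lor p2) \lor \lnot \lnot (\lnot p4 \land p2) \lor p5
⇔ \lnot \lnot p4 \land \lnot p2 \lor \lnot \lnot (\lnot p4 \land p2) \lor p5
⇔ p4 \land \lnot p2 \lor \lnot \lnot (\lnot p4 \land p2) \lor p5
⇔ p4 \land \lnot p2 \lor \lnot p4 \land p2 \lor p5
⇔ (p4 \lor \lnot p4 \lor p5) \land (p4 \lor p2 \lor p5) \land (\lnot p2 \lor \lnot p4 \lor p5) \land (\lnot p2 \lor p2 \lor p5)
⇔ (p4 \lor p2 \lor p5) \land (\lnot p2 \lor \lnot p4 \lor p5)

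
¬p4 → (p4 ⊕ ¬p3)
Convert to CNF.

p4 ∨ ¬p3

¬p4 → (p4 ⊕ ¬p3)
≡ ¬¬p4 ∨ (p4 ⊕ ¬p3)   [eliminate →]
≡ ¬¬p4 ∨ ((p4 ∨ ¬p3) ∧ ¬(p4 ∧ ¬p3))   [expand ⊕]
≡ p4 ∨ ((p4 ∨ ¬p3) ∧ ¬(p4 ∧ ¬p3))   [double negation]
≡ p4 ∨ ((p4 ∨ ¬p3) ∧ (¬p4 ∨ ¬¬p3))   [De Morgan]
≡ p4 ∨ ((p4 ∨ ¬p3) ∧ (¬p4 ∨ p3))   [double negation]
≡ (p4 ∨ p4 ∨ ¬p3) ∧ (p4 ∨ ¬p4 ∨ p3)   [distribute ∨ over ∧]
≡ p4 ∨ ¬p3   [simplify]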